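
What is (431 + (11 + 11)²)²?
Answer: 837225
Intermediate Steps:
(431 + (11 + 11)²)² = (431 + 22²)² = (431 + 484)² = 915² = 837225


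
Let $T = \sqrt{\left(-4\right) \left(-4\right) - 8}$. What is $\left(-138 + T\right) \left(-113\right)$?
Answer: $15594 - 226 \sqrt{2} \approx 15274.0$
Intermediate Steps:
$T = 2 \sqrt{2}$ ($T = \sqrt{16 - 8} = \sqrt{8} = 2 \sqrt{2} \approx 2.8284$)
$\left(-138 + T\right) \left(-113\right) = \left(-138 + 2 \sqrt{2}\right) \left(-113\right) = 15594 - 226 \sqrt{2}$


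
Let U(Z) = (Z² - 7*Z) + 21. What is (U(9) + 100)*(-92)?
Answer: -12788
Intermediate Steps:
U(Z) = 21 + Z² - 7*Z
(U(9) + 100)*(-92) = ((21 + 9² - 7*9) + 100)*(-92) = ((21 + 81 - 63) + 100)*(-92) = (39 + 100)*(-92) = 139*(-92) = -12788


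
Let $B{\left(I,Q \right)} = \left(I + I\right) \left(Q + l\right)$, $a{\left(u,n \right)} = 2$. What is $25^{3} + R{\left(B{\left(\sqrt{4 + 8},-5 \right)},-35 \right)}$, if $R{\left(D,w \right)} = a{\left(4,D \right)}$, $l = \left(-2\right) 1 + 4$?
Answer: $15627$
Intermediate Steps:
$l = 2$ ($l = -2 + 4 = 2$)
$B{\left(I,Q \right)} = 2 I \left(2 + Q\right)$ ($B{\left(I,Q \right)} = \left(I + I\right) \left(Q + 2\right) = 2 I \left(2 + Q\right)$)
$R{\left(D,w \right)} = 2$
$25^{3} + R{\left(B{\left(\sqrt{4 + 8},-5 \right)},-35 \right)} = 25^{3} + 2 = 15625 + 2 = 15627$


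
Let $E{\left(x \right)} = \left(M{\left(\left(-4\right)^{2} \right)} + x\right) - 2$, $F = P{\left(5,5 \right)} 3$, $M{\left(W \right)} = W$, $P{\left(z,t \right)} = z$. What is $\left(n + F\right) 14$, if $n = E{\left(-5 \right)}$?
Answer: $336$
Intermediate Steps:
$F = 15$ ($F = 5 \cdot 3 = 15$)
$E{\left(x \right)} = 14 + x$ ($E{\left(x \right)} = \left(\left(-4\right)^{2} + x\right) - 2 = \left(16 + x\right) - 2 = 14 + x$)
$n = 9$ ($n = 14 - 5 = 9$)
$\left(n + F\right) 14 = \left(9 + 15\right) 14 = 24 \cdot 14 = 336$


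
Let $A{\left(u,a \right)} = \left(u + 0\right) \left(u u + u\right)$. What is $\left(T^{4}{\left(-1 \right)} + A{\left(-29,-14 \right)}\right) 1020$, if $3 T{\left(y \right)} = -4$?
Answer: $- \frac{648424880}{27} \approx -2.4016 \cdot 10^{7}$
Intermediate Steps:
$T{\left(y \right)} = - \frac{4}{3}$ ($T{\left(y \right)} = \frac{1}{3} \left(-4\right) = - \frac{4}{3}$)
$A{\left(u,a \right)} = u \left(u + u^{2}\right)$ ($A{\left(u,a \right)} = u \left(u^{2} + u\right) = u \left(u + u^{2}\right)$)
$\left(T^{4}{\left(-1 \right)} + A{\left(-29,-14 \right)}\right) 1020 = \left(\left(- \frac{4}{3}\right)^{4} + \left(-29\right)^{2} \left(1 - 29\right)\right) 1020 = \left(\frac{256}{81} + 841 \left(-28\right)\right) 1020 = \left(\frac{256}{81} - 23548\right) 1020 = \left(- \frac{1907132}{81}\right) 1020 = - \frac{648424880}{27}$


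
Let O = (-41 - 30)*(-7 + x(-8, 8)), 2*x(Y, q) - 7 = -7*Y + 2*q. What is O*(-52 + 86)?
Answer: -78455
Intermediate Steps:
x(Y, q) = 7/2 + q - 7*Y/2 (x(Y, q) = 7/2 + (-7*Y + 2*q)/2 = 7/2 + (q - 7*Y/2) = 7/2 + q - 7*Y/2)
O = -4615/2 (O = (-41 - 30)*(-7 + (7/2 + 8 - 7/2*(-8))) = -71*(-7 + (7/2 + 8 + 28)) = -71*(-7 + 79/2) = -71*65/2 = -4615/2 ≈ -2307.5)
O*(-52 + 86) = -4615*(-52 + 86)/2 = -4615/2*34 = -78455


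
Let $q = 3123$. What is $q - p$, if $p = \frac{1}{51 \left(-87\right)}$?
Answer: $\frac{13856752}{4437} \approx 3123.0$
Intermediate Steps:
$p = - \frac{1}{4437}$ ($p = \frac{1}{-4437} = - \frac{1}{4437} \approx -0.00022538$)
$q - p = 3123 - - \frac{1}{4437} = 3123 + \frac{1}{4437} = \frac{13856752}{4437}$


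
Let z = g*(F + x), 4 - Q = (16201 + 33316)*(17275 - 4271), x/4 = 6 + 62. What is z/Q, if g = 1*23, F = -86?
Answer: -713/107319844 ≈ -6.6437e-6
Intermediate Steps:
g = 23
x = 272 (x = 4*(6 + 62) = 4*68 = 272)
Q = -643919064 (Q = 4 - (16201 + 33316)*(17275 - 4271) = 4 - 49517*13004 = 4 - 1*643919068 = 4 - 643919068 = -643919064)
z = 4278 (z = 23*(-86 + 272) = 23*186 = 4278)
z/Q = 4278/(-643919064) = 4278*(-1/643919064) = -713/107319844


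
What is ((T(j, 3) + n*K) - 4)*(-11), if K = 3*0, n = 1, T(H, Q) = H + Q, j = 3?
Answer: -22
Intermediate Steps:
K = 0
((T(j, 3) + n*K) - 4)*(-11) = (((3 + 3) + 1*0) - 4)*(-11) = ((6 + 0) - 4)*(-11) = (6 - 4)*(-11) = 2*(-11) = -22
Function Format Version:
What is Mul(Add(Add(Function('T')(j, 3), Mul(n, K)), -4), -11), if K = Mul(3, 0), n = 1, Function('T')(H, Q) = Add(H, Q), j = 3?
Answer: -22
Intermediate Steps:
K = 0
Mul(Add(Add(Function('T')(j, 3), Mul(n, K)), -4), -11) = Mul(Add(Add(Add(3, 3), Mul(1, 0)), -4), -11) = Mul(Add(Add(6, 0), -4), -11) = Mul(Add(6, -4), -11) = Mul(2, -11) = -22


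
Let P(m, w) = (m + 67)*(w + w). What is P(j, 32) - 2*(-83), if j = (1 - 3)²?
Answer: 4710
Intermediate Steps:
j = 4 (j = (-2)² = 4)
P(m, w) = 2*w*(67 + m) (P(m, w) = (67 + m)*(2*w) = 2*w*(67 + m))
P(j, 32) - 2*(-83) = 2*32*(67 + 4) - 2*(-83) = 2*32*71 - 1*(-166) = 4544 + 166 = 4710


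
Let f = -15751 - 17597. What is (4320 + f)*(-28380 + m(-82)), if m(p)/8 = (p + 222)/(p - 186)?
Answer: 55203708720/67 ≈ 8.2394e+8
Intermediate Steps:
f = -33348
m(p) = 8*(222 + p)/(-186 + p) (m(p) = 8*((p + 222)/(p - 186)) = 8*((222 + p)/(-186 + p)) = 8*(222 + p)/(-186 + p))
(4320 + f)*(-28380 + m(-82)) = (4320 - 33348)*(-28380 + 8*(222 - 82)/(-186 - 82)) = -29028*(-28380 + 8*140/(-268)) = -29028*(-28380 + 8*(-1/268)*140) = -29028*(-28380 - 280/67) = -29028*(-1901740/67) = 55203708720/67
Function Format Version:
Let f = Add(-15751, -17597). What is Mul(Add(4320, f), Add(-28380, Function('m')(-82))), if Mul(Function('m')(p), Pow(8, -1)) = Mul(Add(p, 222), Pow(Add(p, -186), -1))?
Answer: Rational(55203708720, 67) ≈ 8.2394e+8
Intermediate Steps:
f = -33348
Function('m')(p) = Mul(8, Pow(Add(-186, p), -1), Add(222, p)) (Function('m')(p) = Mul(8, Mul(Add(p, 222), Pow(Add(p, -186), -1))) = Mul(8, Mul(Add(222, p), Pow(Add(-186, p), -1))) = Mul(8, Mul(Pow(Add(-186, p), -1), Add(222, p))) = Mul(8, Pow(Add(-186, p), -1), Add(222, p)))
Mul(Add(4320, f), Add(-28380, Function('m')(-82))) = Mul(Add(4320, -33348), Add(-28380, Mul(8, Pow(Add(-186, -82), -1), Add(222, -82)))) = Mul(-29028, Add(-28380, Mul(8, Pow(-268, -1), 140))) = Mul(-29028, Add(-28380, Mul(8, Rational(-1, 268), 140))) = Mul(-29028, Add(-28380, Rational(-280, 67))) = Mul(-29028, Rational(-1901740, 67)) = Rational(55203708720, 67)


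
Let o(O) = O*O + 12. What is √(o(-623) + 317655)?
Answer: 14*√3601 ≈ 840.12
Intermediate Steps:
o(O) = 12 + O² (o(O) = O² + 12 = 12 + O²)
√(o(-623) + 317655) = √((12 + (-623)²) + 317655) = √((12 + 388129) + 317655) = √(388141 + 317655) = √705796 = 14*√3601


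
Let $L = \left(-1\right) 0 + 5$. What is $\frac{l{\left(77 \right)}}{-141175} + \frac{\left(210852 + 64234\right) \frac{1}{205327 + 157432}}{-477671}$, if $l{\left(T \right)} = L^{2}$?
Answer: $- \frac{174832864931}{978509078369983} \approx -0.00017867$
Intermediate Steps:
$L = 5$ ($L = 0 + 5 = 5$)
$l{\left(T \right)} = 25$ ($l{\left(T \right)} = 5^{2} = 25$)
$\frac{l{\left(77 \right)}}{-141175} + \frac{\left(210852 + 64234\right) \frac{1}{205327 + 157432}}{-477671} = \frac{25}{-141175} + \frac{\left(210852 + 64234\right) \frac{1}{205327 + 157432}}{-477671} = 25 \left(- \frac{1}{141175}\right) + \frac{275086}{362759} \left(- \frac{1}{477671}\right) = - \frac{1}{5647} + 275086 \cdot \frac{1}{362759} \left(- \frac{1}{477671}\right) = - \frac{1}{5647} + \frac{275086}{362759} \left(- \frac{1}{477671}\right) = - \frac{1}{5647} - \frac{275086}{173279454289} = - \frac{174832864931}{978509078369983}$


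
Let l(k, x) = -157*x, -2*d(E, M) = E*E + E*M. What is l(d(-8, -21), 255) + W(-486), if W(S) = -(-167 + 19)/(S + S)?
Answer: -9728542/243 ≈ -40035.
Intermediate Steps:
d(E, M) = -E²/2 - E*M/2 (d(E, M) = -(E*E + E*M)/2 = -(E² + E*M)/2 = -E²/2 - E*M/2)
W(S) = 74/S (W(S) = -(-148)/(2*S) = -(-148)*1/(2*S) = -(-74)/S = 74/S)
l(d(-8, -21), 255) + W(-486) = -157*255 + 74/(-486) = -40035 + 74*(-1/486) = -40035 - 37/243 = -9728542/243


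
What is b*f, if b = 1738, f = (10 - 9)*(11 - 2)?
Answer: 15642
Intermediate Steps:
f = 9 (f = 1*9 = 9)
b*f = 1738*9 = 15642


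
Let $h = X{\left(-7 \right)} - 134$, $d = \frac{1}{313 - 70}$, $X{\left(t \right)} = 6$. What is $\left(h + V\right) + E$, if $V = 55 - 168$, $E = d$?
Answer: $- \frac{58562}{243} \approx -241.0$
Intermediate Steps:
$d = \frac{1}{243} \approx 0.0041152$
$h = -128$ ($h = 6 - 134 = -128$)
$E = \frac{1}{243} \approx 0.0041152$
$V = -113$
$\left(h + V\right) + E = \left(-128 - 113\right) + \frac{1}{243} = -241 + \frac{1}{243} = - \frac{58562}{243}$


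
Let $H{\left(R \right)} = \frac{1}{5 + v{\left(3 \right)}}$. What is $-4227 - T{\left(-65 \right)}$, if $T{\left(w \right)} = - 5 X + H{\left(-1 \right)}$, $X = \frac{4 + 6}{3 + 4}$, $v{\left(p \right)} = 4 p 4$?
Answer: $- \frac{1565574}{371} \approx -4219.9$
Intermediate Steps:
$v{\left(p \right)} = 16 p$
$H{\left(R \right)} = \frac{1}{53}$ ($H{\left(R \right)} = \frac{1}{5 + 16 \cdot 3} = \frac{1}{5 + 48} = \frac{1}{53}$)
$X = \frac{10}{7} \approx 1.4286$
$T{\left(w \right)} = - \frac{2643}{371}$ ($T{\left(w \right)} = \left(-5\right) \frac{10}{7} + \frac{1}{53} = - \frac{50}{7} + \frac{1}{53} = - \frac{2643}{371}$)
$-4227 - T{\left(-65 \right)} = -4227 - - \frac{2643}{371} = -4227 + \frac{2643}{371} = - \frac{1565574}{371}$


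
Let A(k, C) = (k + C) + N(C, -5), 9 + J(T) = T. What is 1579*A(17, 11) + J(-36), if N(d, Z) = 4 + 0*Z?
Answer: 50483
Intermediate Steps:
J(T) = -9 + T
N(d, Z) = 4 (N(d, Z) = 4 + 0 = 4)
A(k, C) = 4 + C + k (A(k, C) = (k + C) + 4 = (C + k) + 4 = 4 + C + k)
1579*A(17, 11) + J(-36) = 1579*(4 + 11 + 17) + (-9 - 36) = 1579*32 - 45 = 50528 - 45 = 50483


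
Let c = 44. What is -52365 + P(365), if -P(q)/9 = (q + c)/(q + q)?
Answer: -38230131/730 ≈ -52370.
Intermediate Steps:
P(q) = -9*(44 + q)/(2*q) (P(q) = -9*(q + 44)/(q + q) = -9*(44 + q)/(2*q))
-52365 + P(365) = -52365 + (-9/2 - 198/365) = -52365 - 3681/730 = -38230131/730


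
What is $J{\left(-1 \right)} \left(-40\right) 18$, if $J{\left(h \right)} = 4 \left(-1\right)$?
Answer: $2880$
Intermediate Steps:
$J{\left(h \right)} = -4$
$J{\left(-1 \right)} \left(-40\right) 18 = \left(-4\right) \left(-40\right) 18 = 160 \cdot 18 = 2880$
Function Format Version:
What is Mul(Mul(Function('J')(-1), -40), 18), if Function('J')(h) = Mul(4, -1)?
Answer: 2880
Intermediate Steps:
Function('J')(h) = -4
Mul(Mul(Function('J')(-1), -40), 18) = Mul(Mul(-4, -40), 18) = Mul(160, 18) = 2880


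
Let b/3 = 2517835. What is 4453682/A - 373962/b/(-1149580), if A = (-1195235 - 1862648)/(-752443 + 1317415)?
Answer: -3641519159879043969429859/4425448943483280950 ≈ -8.2286e+5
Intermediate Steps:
b = 7553505 (b = 3*2517835 = 7553505)
A = -3057883/564972 ≈ -5.4125
4453682/A - 373962/b/(-1149580) = 4453682/(-3057883/564972) - 373962/7553505/(-1149580) = 4453682*(-564972/3057883) - 373962*1/7553505*(-1/1149580) = -2516205626904/3057883 - 124654/2517835*(-1/1149580) = -2516205626904/3057883 + 62327/1447226379650 = -3641519159879043969429859/4425448943483280950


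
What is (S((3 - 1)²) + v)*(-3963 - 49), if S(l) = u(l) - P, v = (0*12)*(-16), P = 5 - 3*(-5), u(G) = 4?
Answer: 64192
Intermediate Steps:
P = 20 (P = 5 + 15 = 20)
v = 0 (v = 0*(-16) = 0)
S(l) = -16 (S(l) = 4 - 1*20 = 4 - 20 = -16)
(S((3 - 1)²) + v)*(-3963 - 49) = (-16 + 0)*(-3963 - 49) = -16*(-4012) = 64192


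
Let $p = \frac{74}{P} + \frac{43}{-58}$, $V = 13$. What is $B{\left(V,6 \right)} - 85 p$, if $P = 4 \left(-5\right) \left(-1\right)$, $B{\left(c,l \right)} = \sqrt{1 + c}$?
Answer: $- \frac{7293}{29} + \sqrt{14} \approx -247.74$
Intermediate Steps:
$P = 20$ ($P = \left(-20\right) \left(-1\right) = 20$)
$p = \frac{429}{145}$ ($p = \frac{74}{20} + \frac{43}{-58} = 74 \cdot \frac{1}{20} + 43 \left(- \frac{1}{58}\right) = \frac{37}{10} - \frac{43}{58} = \frac{429}{145} \approx 2.9586$)
$B{\left(V,6 \right)} - 85 p = \sqrt{1 + 13} - \frac{7293}{29} = \sqrt{14} - \frac{7293}{29} = - \frac{7293}{29} + \sqrt{14}$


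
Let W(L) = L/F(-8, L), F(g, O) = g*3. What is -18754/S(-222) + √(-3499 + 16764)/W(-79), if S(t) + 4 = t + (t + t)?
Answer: 9377/335 + 24*√13265/79 ≈ 62.981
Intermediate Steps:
F(g, O) = 3*g
S(t) = -4 + 3*t (S(t) = -4 + (t + (t + t)) = -4 + (t + 2*t) = -4 + 3*t)
W(L) = -L/24 (W(L) = L/((3*(-8))) = L/(-24) = L*(-1/24) = -L/24)
-18754/S(-222) + √(-3499 + 16764)/W(-79) = -18754/(-4 + 3*(-222)) + √(-3499 + 16764)/((-1/24*(-79))) = -18754/(-4 - 666) + √13265/(79/24) = -18754/(-670) + √13265*(24/79) = -18754*(-1/670) + 24*√13265/79 = 9377/335 + 24*√13265/79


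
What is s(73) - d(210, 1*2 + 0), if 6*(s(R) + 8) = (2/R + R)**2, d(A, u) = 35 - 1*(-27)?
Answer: 8727127/10658 ≈ 818.83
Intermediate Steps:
d(A, u) = 62 (d(A, u) = 35 + 27 = 62)
s(R) = -8 + (R + 2/R)**2/6 (s(R) = -8 + (2/R + R)**2/6 = -8 + (R + 2/R)**2/6)
s(73) - d(210, 1*2 + 0) = (1/6)*(4 + 73**4 - 44*73**2)/73**2 - 1*62 = (1/6)*(1/5329)*(4 + 28398241 - 44*5329) - 62 = (1/6)*(1/5329)*(4 + 28398241 - 234476) - 62 = (1/6)*(1/5329)*28163769 - 62 = 9387923/10658 - 62 = 8727127/10658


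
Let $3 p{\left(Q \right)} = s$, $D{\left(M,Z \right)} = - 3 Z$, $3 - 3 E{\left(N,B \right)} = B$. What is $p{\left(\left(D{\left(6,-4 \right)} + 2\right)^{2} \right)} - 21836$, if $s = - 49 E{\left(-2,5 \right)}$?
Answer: $- \frac{196426}{9} \approx -21825.0$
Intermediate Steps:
$E{\left(N,B \right)} = 1 - \frac{B}{3}$
$s = \frac{98}{3}$ ($s = - 49 \left(1 - \frac{5}{3}\right) = \left(-49\right) \left(- \frac{2}{3}\right) = \frac{98}{3} \approx 32.667$)
$p{\left(Q \right)} = \frac{98}{9}$ ($p{\left(Q \right)} = \frac{1}{3} \cdot \frac{98}{3} = \frac{98}{9}$)
$p{\left(\left(D{\left(6,-4 \right)} + 2\right)^{2} \right)} - 21836 = \frac{98}{9} - 21836 = - \frac{196426}{9}$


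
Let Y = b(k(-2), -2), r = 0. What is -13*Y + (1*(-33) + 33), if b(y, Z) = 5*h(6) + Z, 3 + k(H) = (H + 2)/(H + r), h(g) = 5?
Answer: -299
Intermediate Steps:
k(H) = -3 + (2 + H)/H (k(H) = -3 + (H + 2)/(H + 0) = -3 + (2 + H)/H)
b(y, Z) = 25 + Z (b(y, Z) = 5*5 + Z = 25 + Z)
Y = 23 (Y = 25 - 2 = 23)
-13*Y + (1*(-33) + 33) = -13*23 + (1*(-33) + 33) = -299 + (-33 + 33) = -299 + 0 = -299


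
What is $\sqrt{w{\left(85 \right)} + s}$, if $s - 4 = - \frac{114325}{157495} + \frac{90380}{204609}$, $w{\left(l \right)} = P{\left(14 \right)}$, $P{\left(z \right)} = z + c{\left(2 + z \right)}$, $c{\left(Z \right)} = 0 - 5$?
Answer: $\frac{\sqrt{528186775643480196438}}{6444978891} \approx 3.5659$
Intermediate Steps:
$c{\left(Z \right)} = -5$ ($c{\left(Z \right)} = 0 - 5 = -5$)
$P{\left(z \right)} = -5 + z$ ($P{\left(z \right)} = z - 5 = -5 + z$)
$w{\left(l \right)} = 9$ ($w{\left(l \right)} = -5 + 14 = 9$)
$s = \frac{23948410399}{6444978891}$ ($s = 4 + \left(- \frac{114325}{157495} + \frac{90380}{204609}\right) = 4 + \left(\left(-114325\right) \frac{1}{157495} + 90380 \cdot \frac{1}{204609}\right) = 4 + \left(- \frac{22865}{31499} + \frac{90380}{204609}\right) = 4 - \frac{1831505165}{6444978891} = \frac{23948410399}{6444978891} \approx 3.7158$)
$\sqrt{w{\left(85 \right)} + s} = \sqrt{9 + \frac{23948410399}{6444978891}} = \sqrt{\frac{81953220418}{6444978891}} = \frac{\sqrt{528186775643480196438}}{6444978891}$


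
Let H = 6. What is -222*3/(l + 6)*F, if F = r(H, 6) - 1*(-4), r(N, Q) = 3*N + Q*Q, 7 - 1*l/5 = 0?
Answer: -38628/41 ≈ -942.15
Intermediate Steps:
l = 35 (l = 35 - 5*0 = 35 + 0 = 35)
r(N, Q) = Q**2 + 3*N (r(N, Q) = 3*N + Q**2 = Q**2 + 3*N)
F = 58 (F = (6**2 + 3*6) - 1*(-4) = (36 + 18) + 4 = 54 + 4 = 58)
-222*3/(l + 6)*F = -222*3/(35 + 6)*58 = -222*3/41*58 = -222*(1/41)*3*58 = -666*58/41 = -222*174/41 = -38628/41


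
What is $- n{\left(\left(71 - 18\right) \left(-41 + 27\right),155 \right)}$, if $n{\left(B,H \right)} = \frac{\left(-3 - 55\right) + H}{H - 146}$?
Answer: $- \frac{97}{9} \approx -10.778$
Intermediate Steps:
$n{\left(B,H \right)} = \frac{-58 + H}{-146 + H}$ ($n{\left(B,H \right)} = \frac{\left(-3 - 55\right) + H}{-146 + H} = \frac{-58 + H}{-146 + H}$)
$- n{\left(\left(71 - 18\right) \left(-41 + 27\right),155 \right)} = - \frac{-58 + 155}{-146 + 155} = - \frac{97}{9}$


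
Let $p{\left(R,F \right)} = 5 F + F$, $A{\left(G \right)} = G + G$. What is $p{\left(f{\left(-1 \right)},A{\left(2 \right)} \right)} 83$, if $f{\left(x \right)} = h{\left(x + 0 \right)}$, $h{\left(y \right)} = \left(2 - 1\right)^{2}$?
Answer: $1992$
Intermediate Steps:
$h{\left(y \right)} = 1$ ($h{\left(y \right)} = 1^{2} = 1$)
$f{\left(x \right)} = 1$
$A{\left(G \right)} = 2 G$
$p{\left(R,F \right)} = 6 F$
$p{\left(f{\left(-1 \right)},A{\left(2 \right)} \right)} 83 = 6 \cdot 2 \cdot 2 \cdot 83 = 6 \cdot 4 \cdot 83 = 24 \cdot 83 = 1992$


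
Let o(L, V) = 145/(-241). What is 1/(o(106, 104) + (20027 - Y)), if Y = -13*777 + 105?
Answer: 241/7235398 ≈ 3.3308e-5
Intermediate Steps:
o(L, V) = -145/241 (o(L, V) = 145*(-1/241) = -145/241)
Y = -9996 (Y = -10101 + 105 = -9996)
1/(o(106, 104) + (20027 - Y)) = 1/(-145/241 + (20027 - 1*(-9996))) = 1/(-145/241 + (20027 + 9996)) = 1/(-145/241 + 30023) = 1/(7235398/241) = 241/7235398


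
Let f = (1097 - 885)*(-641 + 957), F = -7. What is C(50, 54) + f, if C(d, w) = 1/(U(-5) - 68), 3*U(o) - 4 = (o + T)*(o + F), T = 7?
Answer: 15006205/224 ≈ 66992.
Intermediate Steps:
U(o) = 4/3 + (-7 + o)*(7 + o)/3 (U(o) = 4/3 + ((o + 7)*(o - 7))/3 = 4/3 + ((7 + o)*(-7 + o))/3 = 4/3 + ((-7 + o)*(7 + o))/3 = 4/3 + (-7 + o)*(7 + o)/3)
f = 66992 (f = 212*316 = 66992)
C(d, w) = -3/224 (C(d, w) = 1/((-15 + (1/3)*(-5)**2) - 68) = 1/((-15 + (1/3)*25) - 68) = 1/((-15 + 25/3) - 68) = 1/(-20/3 - 68) = 1/(-224/3) = -3/224)
C(50, 54) + f = -3/224 + 66992 = 15006205/224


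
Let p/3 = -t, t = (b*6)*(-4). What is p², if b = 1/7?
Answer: 5184/49 ≈ 105.80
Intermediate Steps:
b = ⅐ ≈ 0.14286
t = -24/7 (t = ((⅐)*6)*(-4) = (6/7)*(-4) = -24/7 ≈ -3.4286)
p = 72/7 (p = 3*(-1*(-24/7)) = 3*(24/7) = 72/7 ≈ 10.286)
p² = (72/7)² = 5184/49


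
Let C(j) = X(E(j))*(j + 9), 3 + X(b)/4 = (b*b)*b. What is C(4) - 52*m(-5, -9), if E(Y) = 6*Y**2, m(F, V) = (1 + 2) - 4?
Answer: 46006168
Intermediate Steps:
m(F, V) = -1 (m(F, V) = 3 - 4 = -1)
X(b) = -12 + 4*b**3 (X(b) = -12 + 4*((b*b)*b) = -12 + 4*(b**2*b) = -12 + 4*b**3)
C(j) = (-12 + 864*j**6)*(9 + j) (C(j) = (-12 + 4*(6*j**2)**3)*(j + 9) = (-12 + 4*(216*j**6))*(9 + j) = (-12 + 864*j**6)*(9 + j))
C(4) - 52*m(-5, -9) = 12*(-1 + 72*4**6)*(9 + 4) - 52*(-1) = 12*(-1 + 72*4096)*13 + 52 = 12*(-1 + 294912)*13 + 52 = 12*294911*13 + 52 = 46006116 + 52 = 46006168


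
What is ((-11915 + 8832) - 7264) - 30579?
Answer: -40926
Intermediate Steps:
((-11915 + 8832) - 7264) - 30579 = (-3083 - 7264) - 30579 = -10347 - 30579 = -40926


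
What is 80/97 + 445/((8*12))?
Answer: 50845/9312 ≈ 5.4602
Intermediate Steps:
80/97 + 445/((8*12)) = 80*(1/97) + 445/96 = 80/97 + 445*(1/96) = 80/97 + 445/96 = 50845/9312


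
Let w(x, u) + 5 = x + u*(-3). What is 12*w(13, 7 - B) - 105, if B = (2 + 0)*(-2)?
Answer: -405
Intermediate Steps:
B = -4 (B = 2*(-2) = -4)
w(x, u) = -5 + x - 3*u (w(x, u) = -5 + (x + u*(-3)) = -5 + (x - 3*u) = -5 + x - 3*u)
12*w(13, 7 - B) - 105 = 12*(-5 + 13 - 3*(7 - 1*(-4))) - 105 = 12*(-5 + 13 - 3*(7 + 4)) - 105 = 12*(-5 + 13 - 3*11) - 105 = 12*(-5 + 13 - 33) - 105 = 12*(-25) - 105 = -300 - 105 = -405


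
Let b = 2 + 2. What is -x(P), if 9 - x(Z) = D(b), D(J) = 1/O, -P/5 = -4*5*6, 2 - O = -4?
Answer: -53/6 ≈ -8.8333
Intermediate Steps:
b = 4
O = 6 (O = 2 - 1*(-4) = 2 + 4 = 6)
P = 600 (P = -5*(-4*5)*6 = -(-100)*6 = -5*(-120) = 600)
D(J) = ⅙ (D(J) = 1/6 = ⅙)
x(Z) = 53/6 (x(Z) = 9 - 1*⅙ = 9 - ⅙ = 53/6)
-x(P) = -1*53/6 = -53/6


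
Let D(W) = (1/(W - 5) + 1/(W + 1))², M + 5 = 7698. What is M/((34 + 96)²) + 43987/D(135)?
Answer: 58091899707761477/298944100 ≈ 1.9432e+8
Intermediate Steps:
M = 7693 (M = -5 + 7698 = 7693)
D(W) = (1/(1 + W) + 1/(-5 + W))² (D(W) = (1/(-5 + W) + 1/(1 + W))² = (1/(1 + W) + 1/(-5 + W))²)
M/((34 + 96)²) + 43987/D(135) = 7693/((34 + 96)²) + 43987/((4*(-2 + 135)²/((1 + 135)²*(-5 + 135)²))) = 7693/(130²) + 43987/((4*133²/(136²*130²))) = 7693/16900 + 43987/((4*(1/18496)*(1/16900)*17689)) = 7693*(1/16900) + 43987/(17689/78145600) = 7693/16900 + 43987*(78145600/17689) = 7693/16900 + 3437390507200/17689 = 58091899707761477/298944100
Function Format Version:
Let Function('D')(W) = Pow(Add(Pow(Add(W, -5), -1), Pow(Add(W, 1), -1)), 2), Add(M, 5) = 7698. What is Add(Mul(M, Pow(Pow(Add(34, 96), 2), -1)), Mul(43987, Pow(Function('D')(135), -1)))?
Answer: Rational(58091899707761477, 298944100) ≈ 1.9432e+8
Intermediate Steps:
M = 7693 (M = Add(-5, 7698) = 7693)
Function('D')(W) = Pow(Add(Pow(Add(1, W), -1), Pow(Add(-5, W), -1)), 2) (Function('D')(W) = Pow(Add(Pow(Add(-5, W), -1), Pow(Add(1, W), -1)), 2) = Pow(Add(Pow(Add(1, W), -1), Pow(Add(-5, W), -1)), 2))
Add(Mul(M, Pow(Pow(Add(34, 96), 2), -1)), Mul(43987, Pow(Function('D')(135), -1))) = Add(Mul(7693, Pow(Pow(Add(34, 96), 2), -1)), Mul(43987, Pow(Mul(4, Pow(Add(1, 135), -2), Pow(Add(-5, 135), -2), Pow(Add(-2, 135), 2)), -1))) = Add(Mul(7693, Pow(Pow(130, 2), -1)), Mul(43987, Pow(Mul(4, Pow(136, -2), Pow(130, -2), Pow(133, 2)), -1))) = Add(Mul(7693, Pow(16900, -1)), Mul(43987, Pow(Mul(4, Rational(1, 18496), Rational(1, 16900), 17689), -1))) = Add(Mul(7693, Rational(1, 16900)), Mul(43987, Pow(Rational(17689, 78145600), -1))) = Add(Rational(7693, 16900), Mul(43987, Rational(78145600, 17689))) = Add(Rational(7693, 16900), Rational(3437390507200, 17689)) = Rational(58091899707761477, 298944100)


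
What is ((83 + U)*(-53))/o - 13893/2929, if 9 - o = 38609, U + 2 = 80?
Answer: -511276643/113059400 ≈ -4.5222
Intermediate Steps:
U = 78 (U = -2 + 80 = 78)
o = -38600 (o = 9 - 1*38609 = 9 - 38609 = -38600)
((83 + U)*(-53))/o - 13893/2929 = ((83 + 78)*(-53))/(-38600) - 13893/2929 = (161*(-53))*(-1/38600) - 13893*1/2929 = -8533*(-1/38600) - 13893/2929 = 8533/38600 - 13893/2929 = -511276643/113059400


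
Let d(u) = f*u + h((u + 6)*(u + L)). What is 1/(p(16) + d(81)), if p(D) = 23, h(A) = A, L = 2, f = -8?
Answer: 1/6596 ≈ 0.00015161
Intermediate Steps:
d(u) = -8*u + (2 + u)*(6 + u) (d(u) = -8*u + (u + 6)*(u + 2) = -8*u + (6 + u)*(2 + u) = -8*u + (2 + u)*(6 + u))
1/(p(16) + d(81)) = 1/(23 + (12 + 81²)) = 1/(23 + (12 + 6561)) = 1/(23 + 6573) = 1/6596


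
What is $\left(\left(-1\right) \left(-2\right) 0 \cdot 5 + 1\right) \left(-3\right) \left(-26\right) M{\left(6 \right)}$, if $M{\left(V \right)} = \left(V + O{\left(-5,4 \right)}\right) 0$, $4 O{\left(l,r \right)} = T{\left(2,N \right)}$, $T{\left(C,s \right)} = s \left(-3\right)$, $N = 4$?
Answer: $0$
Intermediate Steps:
$T{\left(C,s \right)} = - 3 s$
$O{\left(l,r \right)} = -3$ ($O{\left(l,r \right)} = \frac{\left(-3\right) 4}{4} = \frac{1}{4} \left(-12\right) = -3$)
$M{\left(V \right)} = 0$ ($M{\left(V \right)} = \left(V - 3\right) 0 = \left(-3 + V\right) 0 = 0$)
$\left(\left(-1\right) \left(-2\right) 0 \cdot 5 + 1\right) \left(-3\right) \left(-26\right) M{\left(6 \right)} = \left(\left(-1\right) \left(-2\right) 0 \cdot 5 + 1\right) \left(-3\right) \left(-26\right) 0 = \left(2 \cdot 0 \cdot 5 + 1\right) \left(-3\right) \left(-26\right) 0 = \left(0 \cdot 5 + 1\right) \left(-3\right) \left(-26\right) 0 = \left(0 + 1\right) \left(-3\right) \left(-26\right) 0 = 1 \left(-3\right) \left(-26\right) 0 = \left(-3\right) \left(-26\right) 0 = 78 \cdot 0 = 0$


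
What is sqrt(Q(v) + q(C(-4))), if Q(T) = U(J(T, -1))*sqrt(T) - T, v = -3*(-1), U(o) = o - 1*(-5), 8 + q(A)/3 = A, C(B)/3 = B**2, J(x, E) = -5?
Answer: 3*sqrt(13) ≈ 10.817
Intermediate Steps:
C(B) = 3*B**2
q(A) = -24 + 3*A
U(o) = 5 + o (U(o) = o + 5 = 5 + o)
v = 3
Q(T) = -T (Q(T) = (5 - 5)*sqrt(T) - T = 0*sqrt(T) - T = 0 - T = -T)
sqrt(Q(v) + q(C(-4))) = sqrt(-1*3 + (-24 + 3*(3*(-4)**2))) = sqrt(-3 + (-24 + 3*(3*16))) = sqrt(-3 + (-24 + 3*48)) = sqrt(-3 + (-24 + 144)) = sqrt(-3 + 120) = sqrt(117) = 3*sqrt(13)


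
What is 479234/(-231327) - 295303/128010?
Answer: -43219433807/9870723090 ≈ -4.3785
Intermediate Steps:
479234/(-231327) - 295303/128010 = 479234*(-1/231327) - 295303*1/128010 = -479234/231327 - 295303/128010 = -43219433807/9870723090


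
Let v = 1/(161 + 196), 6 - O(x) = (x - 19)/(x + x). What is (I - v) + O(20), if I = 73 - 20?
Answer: 842123/14280 ≈ 58.972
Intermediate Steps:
O(x) = 6 - (-19 + x)/(2*x) (O(x) = 6 - (x - 19)/(x + x) = 6 - (-19 + x)/(2*x))
I = 53
v = 1/357 ≈ 0.0028011
(I - v) + O(20) = (53 - 1*1/357) + (½)*(19 + 11*20)/20 = (53 - 1/357) + (½)*(1/20)*(19 + 220) = 18920/357 + (½)*(1/20)*239 = 18920/357 + 239/40 = 842123/14280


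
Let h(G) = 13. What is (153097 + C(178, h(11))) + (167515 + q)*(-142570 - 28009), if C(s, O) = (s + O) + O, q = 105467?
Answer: -46564843277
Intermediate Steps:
C(s, O) = s + 2*O (C(s, O) = (O + s) + O = s + 2*O)
(153097 + C(178, h(11))) + (167515 + q)*(-142570 - 28009) = (153097 + (178 + 2*13)) + (167515 + 105467)*(-142570 - 28009) = (153097 + (178 + 26)) + 272982*(-170579) = (153097 + 204) - 46564996578 = 153301 - 46564996578 = -46564843277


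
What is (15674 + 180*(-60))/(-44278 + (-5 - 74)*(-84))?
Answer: -2437/18821 ≈ -0.12948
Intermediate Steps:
(15674 + 180*(-60))/(-44278 + (-5 - 74)*(-84)) = (15674 - 10800)/(-44278 - 79*(-84)) = 4874/(-44278 + 6636) = 4874/(-37642) = 4874*(-1/37642) = -2437/18821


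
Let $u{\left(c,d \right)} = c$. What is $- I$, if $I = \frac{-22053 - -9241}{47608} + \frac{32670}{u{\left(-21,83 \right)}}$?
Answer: $\frac{129635201}{83314} \approx 1556.0$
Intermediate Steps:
$I = - \frac{129635201}{83314}$ ($I = \frac{-22053 - -9241}{47608} + \frac{32670}{-21} = \left(-22053 + 9241\right) \frac{1}{47608} + 32670 \left(- \frac{1}{21}\right) = \left(-12812\right) \frac{1}{47608} - \frac{10890}{7} = - \frac{3203}{11902} - \frac{10890}{7} = - \frac{129635201}{83314} \approx -1556.0$)
$- I = \left(-1\right) \left(- \frac{129635201}{83314}\right) = \frac{129635201}{83314}$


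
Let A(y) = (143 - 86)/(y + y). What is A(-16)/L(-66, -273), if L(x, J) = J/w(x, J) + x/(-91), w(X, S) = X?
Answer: -57057/155728 ≈ -0.36639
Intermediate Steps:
A(y) = 57/(2*y) (A(y) = 57/((2*y)) = 57*(1/(2*y)) = 57/(2*y))
L(x, J) = -x/91 + J/x (L(x, J) = J/x + x/(-91) = J/x + x*(-1/91) = J/x - x/91 = -x/91 + J/x)
A(-16)/L(-66, -273) = ((57/2)/(-16))/(-1/91*(-66) - 273/(-66)) = ((57/2)*(-1/16))/(66/91 - 273*(-1/66)) = -57/(32*(66/91 + 91/22)) = -57/(32*9733/2002) = -57/32*2002/9733 = -57057/155728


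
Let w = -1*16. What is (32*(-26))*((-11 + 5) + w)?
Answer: 18304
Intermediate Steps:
w = -16
(32*(-26))*((-11 + 5) + w) = (32*(-26))*((-11 + 5) - 16) = -832*(-6 - 16) = -832*(-22) = 18304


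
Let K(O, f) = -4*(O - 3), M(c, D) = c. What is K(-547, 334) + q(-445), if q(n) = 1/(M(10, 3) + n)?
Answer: 956999/435 ≈ 2200.0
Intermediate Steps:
q(n) = 1/(10 + n)
K(O, f) = 12 - 4*O (K(O, f) = -4*(-3 + O) = 12 - 4*O)
K(-547, 334) + q(-445) = (12 - 4*(-547)) + 1/(10 - 445) = (12 + 2188) + 1/(-435) = 2200 - 1/435 = 956999/435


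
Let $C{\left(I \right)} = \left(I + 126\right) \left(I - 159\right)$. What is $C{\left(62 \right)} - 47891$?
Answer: $-66127$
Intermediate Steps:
$C{\left(I \right)} = \left(-159 + I\right) \left(126 + I\right)$ ($C{\left(I \right)} = \left(126 + I\right) \left(-159 + I\right) = \left(-159 + I\right) \left(126 + I\right)$)
$C{\left(62 \right)} - 47891 = \left(-20034 + 62^{2} - 2046\right) - 47891 = \left(-20034 + 3844 - 2046\right) - 47891 = -18236 - 47891 = -66127$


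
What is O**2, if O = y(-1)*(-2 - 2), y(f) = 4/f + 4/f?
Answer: 1024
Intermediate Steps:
y(f) = 8/f
O = 32 (O = (8/(-1))*(-2 - 2) = (8*(-1))*(-4) = -8*(-4) = 32)
O**2 = 32**2 = 1024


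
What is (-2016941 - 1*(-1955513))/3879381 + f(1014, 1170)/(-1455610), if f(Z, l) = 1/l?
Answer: -34871933614327/2202277653189900 ≈ -0.015834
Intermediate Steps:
(-2016941 - 1*(-1955513))/3879381 + f(1014, 1170)/(-1455610) = (-2016941 - 1*(-1955513))/3879381 + 1/(1170*(-1455610)) = (-2016941 + 1955513)*(1/3879381) + (1/1170)*(-1/1455610) = -61428*1/3879381 - 1/1703063700 = -20476/1293127 - 1/1703063700 = -34871933614327/2202277653189900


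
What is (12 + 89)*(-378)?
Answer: -38178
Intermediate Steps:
(12 + 89)*(-378) = 101*(-378) = -38178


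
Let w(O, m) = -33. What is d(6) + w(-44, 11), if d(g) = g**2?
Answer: 3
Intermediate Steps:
d(6) + w(-44, 11) = 6**2 - 33 = 36 - 33 = 3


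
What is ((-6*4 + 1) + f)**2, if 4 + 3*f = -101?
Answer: 3364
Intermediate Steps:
f = -35 (f = -4/3 + (1/3)*(-101) = -4/3 - 101/3 = -35)
((-6*4 + 1) + f)**2 = ((-6*4 + 1) - 35)**2 = ((-24 + 1) - 35)**2 = (-23 - 35)**2 = (-58)**2 = 3364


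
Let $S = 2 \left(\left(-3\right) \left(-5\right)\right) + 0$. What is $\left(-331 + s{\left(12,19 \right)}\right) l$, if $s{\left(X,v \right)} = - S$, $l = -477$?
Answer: $172197$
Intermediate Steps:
$S = 30$ ($S = 2 \cdot 15 + 0 = 30 + 0 = 30$)
$s{\left(X,v \right)} = -30$ ($s{\left(X,v \right)} = \left(-1\right) 30 = -30$)
$\left(-331 + s{\left(12,19 \right)}\right) l = \left(-331 - 30\right) \left(-477\right) = \left(-361\right) \left(-477\right) = 172197$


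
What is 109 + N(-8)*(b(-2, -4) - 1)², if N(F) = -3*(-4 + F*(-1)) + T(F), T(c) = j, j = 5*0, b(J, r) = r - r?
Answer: 97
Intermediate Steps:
b(J, r) = 0
j = 0
T(c) = 0
N(F) = 12 + 3*F (N(F) = -3*(-4 + F*(-1)) + 0 = -3*(-4 - F) + 0 = (12 + 3*F) + 0 = 12 + 3*F)
109 + N(-8)*(b(-2, -4) - 1)² = 109 + (12 + 3*(-8))*(0 - 1)² = 109 + (12 - 24)*(-1)² = 109 - 12*1 = 109 - 12 = 97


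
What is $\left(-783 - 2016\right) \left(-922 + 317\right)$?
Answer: $1693395$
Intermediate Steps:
$\left(-783 - 2016\right) \left(-922 + 317\right) = \left(-2799\right) \left(-605\right) = 1693395$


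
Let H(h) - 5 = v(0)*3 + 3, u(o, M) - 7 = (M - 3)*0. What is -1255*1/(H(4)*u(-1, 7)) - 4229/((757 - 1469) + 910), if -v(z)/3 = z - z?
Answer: -242657/5544 ≈ -43.769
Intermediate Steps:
v(z) = 0 (v(z) = -3*(z - z) = -3*0 = 0)
u(o, M) = 7 (u(o, M) = 7 + (M - 3)*0 = 7 + (-3 + M)*0 = 7 + 0 = 7)
H(h) = 8 (H(h) = 5 + (0*3 + 3) = 5 + (0 + 3) = 5 + 3 = 8)
-1255*1/(H(4)*u(-1, 7)) - 4229/((757 - 1469) + 910) = -1255/(8*7) - 4229/((757 - 1469) + 910) = -1255/56 - 4229/(-712 + 910) = -1255*1/56 - 4229/198 = -1255/56 - 4229*1/198 = -1255/56 - 4229/198 = -242657/5544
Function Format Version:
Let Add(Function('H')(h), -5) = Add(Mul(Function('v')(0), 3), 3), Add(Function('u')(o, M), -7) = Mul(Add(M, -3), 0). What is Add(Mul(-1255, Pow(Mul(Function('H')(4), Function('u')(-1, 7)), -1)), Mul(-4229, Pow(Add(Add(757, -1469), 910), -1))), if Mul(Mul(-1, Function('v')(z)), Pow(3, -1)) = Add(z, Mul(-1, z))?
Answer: Rational(-242657, 5544) ≈ -43.769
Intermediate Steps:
Function('v')(z) = 0 (Function('v')(z) = Mul(-3, Add(z, Mul(-1, z))) = Mul(-3, 0) = 0)
Function('u')(o, M) = 7 (Function('u')(o, M) = Add(7, Mul(Add(M, -3), 0)) = Add(7, Mul(Add(-3, M), 0)) = Add(7, 0) = 7)
Function('H')(h) = 8 (Function('H')(h) = Add(5, Add(Mul(0, 3), 3)) = Add(5, Add(0, 3)) = Add(5, 3) = 8)
Add(Mul(-1255, Pow(Mul(Function('H')(4), Function('u')(-1, 7)), -1)), Mul(-4229, Pow(Add(Add(757, -1469), 910), -1))) = Add(Mul(-1255, Pow(Mul(8, 7), -1)), Mul(-4229, Pow(Add(Add(757, -1469), 910), -1))) = Add(Mul(-1255, Pow(56, -1)), Mul(-4229, Pow(Add(-712, 910), -1))) = Add(Mul(-1255, Rational(1, 56)), Mul(-4229, Pow(198, -1))) = Add(Rational(-1255, 56), Mul(-4229, Rational(1, 198))) = Add(Rational(-1255, 56), Rational(-4229, 198)) = Rational(-242657, 5544)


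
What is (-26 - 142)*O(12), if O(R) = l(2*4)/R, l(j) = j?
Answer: -112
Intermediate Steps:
O(R) = 8/R (O(R) = (2*4)/R = 8/R)
(-26 - 142)*O(12) = (-26 - 142)*(8/12) = -1344/12 = -168*⅔ = -112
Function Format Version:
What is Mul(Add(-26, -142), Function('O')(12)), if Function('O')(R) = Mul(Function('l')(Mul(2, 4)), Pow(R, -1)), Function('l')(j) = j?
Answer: -112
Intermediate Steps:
Function('O')(R) = Mul(8, Pow(R, -1)) (Function('O')(R) = Mul(Mul(2, 4), Pow(R, -1)) = Mul(8, Pow(R, -1)))
Mul(Add(-26, -142), Function('O')(12)) = Mul(Add(-26, -142), Mul(8, Pow(12, -1))) = Mul(-168, Mul(8, Rational(1, 12))) = Mul(-168, Rational(2, 3)) = -112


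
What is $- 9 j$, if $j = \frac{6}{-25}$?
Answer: $\frac{54}{25} \approx 2.16$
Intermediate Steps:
$j = - \frac{6}{25}$ ($j = 6 \left(- \frac{1}{25}\right) = - \frac{6}{25} \approx -0.24$)
$- 9 j = \left(-9\right) \left(- \frac{6}{25}\right) = \frac{54}{25}$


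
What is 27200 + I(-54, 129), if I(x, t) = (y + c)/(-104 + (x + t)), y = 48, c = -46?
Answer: 788798/29 ≈ 27200.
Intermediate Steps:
I(x, t) = 2/(-104 + t + x) (I(x, t) = (48 - 46)/(-104 + (x + t)) = 2/(-104 + (t + x)) = 2/(-104 + t + x))
27200 + I(-54, 129) = 27200 + 2/(-104 + 129 - 54) = 27200 + 2/(-29) = 27200 + 2*(-1/29) = 27200 - 2/29 = 788798/29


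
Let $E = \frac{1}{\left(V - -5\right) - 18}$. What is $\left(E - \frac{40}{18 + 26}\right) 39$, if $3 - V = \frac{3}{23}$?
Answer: $- \frac{100737}{2563} \approx -39.304$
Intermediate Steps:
$V = \frac{66}{23}$ ($V = 3 - \frac{3}{23} = \frac{66}{23} \approx 2.8696$)
$E = - \frac{23}{233}$ ($E = \frac{1}{\left(\frac{66}{23} - -5\right) - 18} = \frac{1}{\left(\frac{66}{23} + 5\right) - 18} = \frac{1}{\frac{181}{23} - 18} = \frac{1}{- \frac{233}{23}} = - \frac{23}{233} \approx -0.098712$)
$\left(E - \frac{40}{18 + 26}\right) 39 = \left(- \frac{23}{233} - \frac{40}{18 + 26}\right) 39 = \left(- \frac{23}{233} - \frac{40}{44}\right) 39 = \left(- \frac{23}{233} - \frac{10}{11}\right) 39 = \left(- \frac{2583}{2563}\right) 39 = - \frac{100737}{2563}$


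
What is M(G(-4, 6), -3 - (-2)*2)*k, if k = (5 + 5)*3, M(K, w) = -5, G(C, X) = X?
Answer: -150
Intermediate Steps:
k = 30 (k = 10*3 = 30)
M(G(-4, 6), -3 - (-2)*2)*k = -5*30 = -150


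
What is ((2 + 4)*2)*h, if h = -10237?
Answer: -122844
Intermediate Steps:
((2 + 4)*2)*h = ((2 + 4)*2)*(-10237) = (6*2)*(-10237) = 12*(-10237) = -122844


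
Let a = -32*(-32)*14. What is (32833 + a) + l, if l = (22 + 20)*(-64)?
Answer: 44481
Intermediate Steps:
a = 14336 (a = 1024*14 = 14336)
l = -2688 (l = 42*(-64) = -2688)
(32833 + a) + l = (32833 + 14336) - 2688 = 47169 - 2688 = 44481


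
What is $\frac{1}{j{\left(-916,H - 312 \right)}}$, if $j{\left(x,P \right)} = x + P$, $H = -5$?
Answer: $- \frac{1}{1233} \approx -0.00081103$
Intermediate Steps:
$j{\left(x,P \right)} = P + x$
$\frac{1}{j{\left(-916,H - 312 \right)}} = \frac{1}{\left(-5 - 312\right) - 916} = \frac{1}{-317 - 916} = \frac{1}{-1233} = - \frac{1}{1233}$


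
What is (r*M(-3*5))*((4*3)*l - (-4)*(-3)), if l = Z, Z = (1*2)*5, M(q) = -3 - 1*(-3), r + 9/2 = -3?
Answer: 0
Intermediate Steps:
r = -15/2 (r = -9/2 - 3 = -15/2 ≈ -7.5000)
M(q) = 0 (M(q) = -3 + 3 = 0)
Z = 10 (Z = 2*5 = 10)
l = 10
(r*M(-3*5))*((4*3)*l - (-4)*(-3)) = (-15/2*0)*((4*3)*10 - (-4)*(-3)) = 0*(12*10 - 1*12) = 0*(120 - 12) = 0*108 = 0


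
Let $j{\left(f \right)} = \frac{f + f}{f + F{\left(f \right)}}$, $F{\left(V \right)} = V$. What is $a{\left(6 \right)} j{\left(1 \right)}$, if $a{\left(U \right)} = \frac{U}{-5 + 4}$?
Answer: $-6$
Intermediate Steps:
$a{\left(U \right)} = - U$ ($a{\left(U \right)} = \frac{U}{-1} = - U$)
$j{\left(f \right)} = 1$ ($j{\left(f \right)} = \frac{f + f}{f + f} = \frac{2 f}{2 f} = 2 f \frac{1}{2 f} = 1$)
$a{\left(6 \right)} j{\left(1 \right)} = \left(-1\right) 6 \cdot 1 = \left(-6\right) 1 = -6$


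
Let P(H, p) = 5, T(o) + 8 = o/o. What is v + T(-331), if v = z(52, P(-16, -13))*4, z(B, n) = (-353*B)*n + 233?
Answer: -366195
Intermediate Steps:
T(o) = -7 (T(o) = -8 + o/o = -8 + 1 = -7)
z(B, n) = 233 - 353*B*n (z(B, n) = -353*B*n + 233 = 233 - 353*B*n)
v = -366188 (v = (233 - 353*52*5)*4 = (233 - 91780)*4 = -91547*4 = -366188)
v + T(-331) = -366188 - 7 = -366195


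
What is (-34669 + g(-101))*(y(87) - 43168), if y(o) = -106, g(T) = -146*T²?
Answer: 65950225110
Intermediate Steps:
(-34669 + g(-101))*(y(87) - 43168) = (-34669 - 146*(-101)²)*(-106 - 43168) = (-34669 - 146*10201)*(-43274) = (-34669 - 1489346)*(-43274) = -1524015*(-43274) = 65950225110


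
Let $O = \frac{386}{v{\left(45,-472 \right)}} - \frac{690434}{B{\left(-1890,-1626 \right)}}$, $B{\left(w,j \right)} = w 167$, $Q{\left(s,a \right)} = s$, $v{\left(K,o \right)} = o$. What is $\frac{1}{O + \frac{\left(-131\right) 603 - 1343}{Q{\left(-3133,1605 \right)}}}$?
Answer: $\frac{116686517220}{3151884767201} \approx 0.037021$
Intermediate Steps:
$B{\left(w,j \right)} = 167 w$
$O = \frac{51012917}{37244340}$ ($O = \frac{386}{-472} - \frac{690434}{167 \left(-1890\right)} = 386 \left(- \frac{1}{472}\right) - \frac{690434}{-315630} = - \frac{193}{236} - - \frac{345217}{157815} = - \frac{193}{236} + \frac{345217}{157815} = \frac{51012917}{37244340} \approx 1.3697$)
$\frac{1}{O + \frac{\left(-131\right) 603 - 1343}{Q{\left(-3133,1605 \right)}}} = \frac{1}{\frac{51012917}{37244340} + \frac{\left(-131\right) 603 - 1343}{-3133}} = \frac{1}{\frac{51012917}{37244340} + \left(-78993 - 1343\right) \left(- \frac{1}{3133}\right)} = \frac{1}{\frac{51012917}{37244340} - - \frac{80336}{3133}} = \frac{1}{\frac{51012917}{37244340} + \frac{80336}{3133}} = \frac{1}{\frac{3151884767201}{116686517220}} = \frac{116686517220}{3151884767201}$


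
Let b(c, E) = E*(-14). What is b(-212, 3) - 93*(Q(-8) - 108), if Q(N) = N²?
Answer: 4050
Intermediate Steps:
b(c, E) = -14*E
b(-212, 3) - 93*(Q(-8) - 108) = -14*3 - 93*((-8)² - 108) = -42 - 93*(64 - 108) = -42 - 93*(-44) = -42 - 1*(-4092) = -42 + 4092 = 4050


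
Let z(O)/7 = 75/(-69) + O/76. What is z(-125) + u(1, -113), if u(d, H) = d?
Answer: -31677/1748 ≈ -18.122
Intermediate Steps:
z(O) = -175/23 + 7*O/76 (z(O) = 7*(75/(-69) + O/76) = 7*(75*(-1/69) + O*(1/76)) = 7*(-25/23 + O/76) = -175/23 + 7*O/76)
z(-125) + u(1, -113) = (-175/23 + (7/76)*(-125)) + 1 = (-175/23 - 875/76) + 1 = -33425/1748 + 1 = -31677/1748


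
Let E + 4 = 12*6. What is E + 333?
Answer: 401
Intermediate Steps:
E = 68 (E = -4 + 12*6 = -4 + 72 = 68)
E + 333 = 68 + 333 = 401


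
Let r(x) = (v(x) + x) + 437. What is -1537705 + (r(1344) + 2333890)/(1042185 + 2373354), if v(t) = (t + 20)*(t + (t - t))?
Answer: -1750695743036/1138513 ≈ -1.5377e+6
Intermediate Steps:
v(t) = t*(20 + t) (v(t) = (20 + t)*(t + 0) = (20 + t)*t = t*(20 + t))
r(x) = 437 + x + x*(20 + x) (r(x) = (x*(20 + x) + x) + 437 = (x + x*(20 + x)) + 437 = 437 + x + x*(20 + x))
-1537705 + (r(1344) + 2333890)/(1042185 + 2373354) = -1537705 + ((437 + 1344 + 1344*(20 + 1344)) + 2333890)/(1042185 + 2373354) = -1537705 + ((437 + 1344 + 1344*1364) + 2333890)/3415539 = -1537705 + ((437 + 1344 + 1833216) + 2333890)*(1/3415539) = -1537705 + (1834997 + 2333890)*(1/3415539) = -1537705 + 4168887*(1/3415539) = -1537705 + 1389629/1138513 = -1750695743036/1138513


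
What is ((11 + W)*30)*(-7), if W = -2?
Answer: -1890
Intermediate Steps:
((11 + W)*30)*(-7) = ((11 - 2)*30)*(-7) = (9*30)*(-7) = 270*(-7) = -1890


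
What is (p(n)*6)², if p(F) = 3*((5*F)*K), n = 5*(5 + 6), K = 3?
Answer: 220522500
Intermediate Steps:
n = 55 (n = 5*11 = 55)
p(F) = 45*F (p(F) = 3*((5*F)*3) = 3*(15*F) = 45*F)
(p(n)*6)² = ((45*55)*6)² = (2475*6)² = 14850² = 220522500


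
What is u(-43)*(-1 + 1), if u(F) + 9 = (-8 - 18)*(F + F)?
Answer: 0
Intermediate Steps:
u(F) = -9 - 52*F (u(F) = -9 + (-8 - 18)*(F + F) = -9 - 52*F)
u(-43)*(-1 + 1) = (-9 - 52*(-43))*(-1 + 1) = (-9 + 2236)*0 = 2227*0 = 0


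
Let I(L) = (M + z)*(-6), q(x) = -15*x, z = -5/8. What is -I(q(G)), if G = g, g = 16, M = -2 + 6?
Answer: 81/4 ≈ 20.250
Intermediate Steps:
M = 4
z = -5/8 (z = -5*1/8 = -5/8 ≈ -0.62500)
G = 16
I(L) = -81/4 (I(L) = (4 - 5/8)*(-6) = (27/8)*(-6) = -81/4)
-I(q(G)) = -1*(-81/4) = 81/4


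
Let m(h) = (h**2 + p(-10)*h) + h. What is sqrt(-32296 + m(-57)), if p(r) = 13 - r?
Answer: I*sqrt(30415) ≈ 174.4*I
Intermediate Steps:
m(h) = h**2 + 24*h (m(h) = (h**2 + (13 - 1*(-10))*h) + h = (h**2 + (13 + 10)*h) + h = (h**2 + 23*h) + h = h**2 + 24*h)
sqrt(-32296 + m(-57)) = sqrt(-32296 - 57*(24 - 57)) = sqrt(-32296 - 57*(-33)) = sqrt(-32296 + 1881) = sqrt(-30415) = I*sqrt(30415)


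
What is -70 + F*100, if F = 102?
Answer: 10130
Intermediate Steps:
-70 + F*100 = -70 + 102*100 = -70 + 10200 = 10130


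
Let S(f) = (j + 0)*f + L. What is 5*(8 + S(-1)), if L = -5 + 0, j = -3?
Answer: 30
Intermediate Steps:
L = -5
S(f) = -5 - 3*f (S(f) = (-3 + 0)*f - 5 = -3*f - 5 = -5 - 3*f)
5*(8 + S(-1)) = 5*(8 + (-5 - 3*(-1))) = 5*(8 + (-5 + 3)) = 5*(8 - 2) = 5*6 = 30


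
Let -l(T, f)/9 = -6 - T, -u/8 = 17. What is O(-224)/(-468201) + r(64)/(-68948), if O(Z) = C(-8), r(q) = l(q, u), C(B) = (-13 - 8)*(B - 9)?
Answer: -53263511/5380253758 ≈ -0.0098998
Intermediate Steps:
u = -136 (u = -8*17 = -136)
l(T, f) = 54 + 9*T (l(T, f) = -9*(-6 - T) = 54 + 9*T)
C(B) = 189 - 21*B (C(B) = -21*(-9 + B) = 189 - 21*B)
r(q) = 54 + 9*q
O(Z) = 357 (O(Z) = 189 - 21*(-8) = 189 + 168 = 357)
O(-224)/(-468201) + r(64)/(-68948) = 357/(-468201) + (54 + 9*64)/(-68948) = 357*(-1/468201) + (54 + 576)*(-1/68948) = -119/156067 + 630*(-1/68948) = -119/156067 - 315/34474 = -53263511/5380253758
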